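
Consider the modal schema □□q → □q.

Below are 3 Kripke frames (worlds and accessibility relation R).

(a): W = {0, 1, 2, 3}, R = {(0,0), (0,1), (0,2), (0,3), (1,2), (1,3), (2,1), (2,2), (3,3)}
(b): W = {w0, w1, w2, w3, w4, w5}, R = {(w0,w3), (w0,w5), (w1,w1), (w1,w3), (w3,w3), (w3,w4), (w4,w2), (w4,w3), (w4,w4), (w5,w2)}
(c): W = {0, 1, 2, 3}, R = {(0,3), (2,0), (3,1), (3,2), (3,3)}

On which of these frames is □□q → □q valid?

(a)

This is the axiom for density; its first-order frame correspondent is ∀x ∀y (Rxy → ∃z (Rxz ∧ Rzy)).
(a): ✓.
(b): fails — Rw5w2 but no z with Rw5z and Rzw2.
(c): fails — R20 but no z with R2z and Rz0.
Valid on: (a).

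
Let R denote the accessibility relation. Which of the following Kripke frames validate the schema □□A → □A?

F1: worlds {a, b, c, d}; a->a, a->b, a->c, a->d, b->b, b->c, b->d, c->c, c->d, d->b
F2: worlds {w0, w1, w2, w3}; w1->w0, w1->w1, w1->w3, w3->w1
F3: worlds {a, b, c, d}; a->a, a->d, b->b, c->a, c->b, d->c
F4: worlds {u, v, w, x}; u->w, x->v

F1, F2

This is the axiom for density; its first-order frame correspondent is ∀x ∀y (Rxy → ∃z (Rxz ∧ Rzy)).
F1: condition met.
F2: condition met.
F3: fails — Rdc but no z with Rdz and Rzc.
F4: fails — Ruw but no z with Ruz and Rzw.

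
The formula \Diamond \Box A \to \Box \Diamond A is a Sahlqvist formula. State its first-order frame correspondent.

This is the .2 axiom.
It corresponds to convergence: \forall x \forall y \forall z (Rxy \wedge Rxz \to \exists w (Ryw \wedge Rzw)).

Convergence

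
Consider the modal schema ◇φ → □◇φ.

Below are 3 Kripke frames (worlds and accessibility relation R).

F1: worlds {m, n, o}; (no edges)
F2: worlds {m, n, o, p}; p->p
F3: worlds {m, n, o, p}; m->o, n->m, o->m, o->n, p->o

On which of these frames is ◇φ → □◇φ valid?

F1, F2

Frame correspondent (Sahlqvist): ∀x ∀y ∀z (Rxy ∧ Rxz → Ryz) — i.e. the Euclidean property.
F1: holds.
F2: holds.
F3: fails — Rmo and Rmo but not Roo.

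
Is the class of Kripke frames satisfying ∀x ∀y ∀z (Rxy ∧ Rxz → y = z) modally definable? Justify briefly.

Definable; ◇q → □q defines it

This is a Sahlqvist condition; the CD axiom ◇q → □q defines it.
Suppose ◇q→□q is valid. Take Rxy, Rxz and set V(q)={y}. Then ◇q at x, so □q at x, so q at z, i.e. z=y.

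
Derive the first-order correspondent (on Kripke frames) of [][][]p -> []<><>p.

This is a Sahlqvist (Geach-type) schema ◇^0□^3p → □^1◇^2p.
Minimal-valuation argument: fix x; take any y with xR^0y and any z with xR^1z. Set V(p) to the set of worlds R-reachable from y in exactly 3 steps. Then □^3p holds at y, so the antecedent holds at x; validity forces ◇^2p at z, giving a w with zR^2w and yR^3w.
First-order correspondent: forall x forall z (xRz -> exists w (x R^3 w & z R^2 w)).

forall x forall z (xRz -> exists w (x R^3 w & z R^2 w))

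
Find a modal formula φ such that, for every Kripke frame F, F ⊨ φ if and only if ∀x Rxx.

□p → p

This is reflexivity; the standard corresponding axiom is T: □p → p.
Suppose □p→p is valid. At any x set V(p)={w : Rxw}. Then □p holds at x, so p holds at x, i.e. Rxx.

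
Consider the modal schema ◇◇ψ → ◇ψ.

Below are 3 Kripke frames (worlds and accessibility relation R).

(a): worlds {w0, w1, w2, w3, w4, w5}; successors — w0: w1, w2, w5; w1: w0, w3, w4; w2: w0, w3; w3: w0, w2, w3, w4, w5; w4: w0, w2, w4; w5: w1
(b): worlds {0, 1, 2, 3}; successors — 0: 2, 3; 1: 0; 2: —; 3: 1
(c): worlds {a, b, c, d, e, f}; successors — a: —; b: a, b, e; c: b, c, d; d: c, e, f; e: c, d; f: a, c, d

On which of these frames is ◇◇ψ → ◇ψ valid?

Frame correspondent (Sahlqvist): ∀x ∀y (xR²y → ∃w (y = w ∧ xRw)) — i.e. a generalized confluence (Geach) condition.
(a): fails — w0R²w0 but no w with w0=w and w0Rw.
(b): fails — 0R²1 but no w with 1=w and 0Rw.
(c): fails — bR²c but no w with c=w and bRw.

none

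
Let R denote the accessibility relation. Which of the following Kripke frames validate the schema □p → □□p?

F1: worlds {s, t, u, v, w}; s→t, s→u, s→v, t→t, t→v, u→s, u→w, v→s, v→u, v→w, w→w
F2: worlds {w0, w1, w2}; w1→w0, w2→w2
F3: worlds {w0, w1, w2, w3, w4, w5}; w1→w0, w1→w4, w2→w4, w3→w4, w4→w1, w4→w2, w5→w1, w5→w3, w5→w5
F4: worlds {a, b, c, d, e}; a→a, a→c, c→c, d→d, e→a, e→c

Frame correspondent (Sahlqvist): ∀x ∀y ∀z (Rxy ∧ Ryz → Rxz) — i.e. transitivity.
F1: fails — Rtv and Rvw but not Rtw.
F2: satisfies the condition.
F3: fails — Rw2w4 and Rw4w1 but not Rw2w1.
F4: satisfies the condition.

F2, F4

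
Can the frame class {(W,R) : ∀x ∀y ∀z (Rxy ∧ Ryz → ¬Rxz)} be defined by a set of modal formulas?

If a class were modally definable it would be closed under surjective bounded morphisms (Goldblatt–Thomason).
The 5-cycle (worlds w0,w1,w2,w3,w4 with w0→w1→w2→w3→w4→w0) is intransitive. Mapping every world to a single reflexive point • is a surjective bounded morphism; the reflexive point is not intransitive (R••∧R•• but R••).
Hence intransitivity is not modally definable.

Not modally definable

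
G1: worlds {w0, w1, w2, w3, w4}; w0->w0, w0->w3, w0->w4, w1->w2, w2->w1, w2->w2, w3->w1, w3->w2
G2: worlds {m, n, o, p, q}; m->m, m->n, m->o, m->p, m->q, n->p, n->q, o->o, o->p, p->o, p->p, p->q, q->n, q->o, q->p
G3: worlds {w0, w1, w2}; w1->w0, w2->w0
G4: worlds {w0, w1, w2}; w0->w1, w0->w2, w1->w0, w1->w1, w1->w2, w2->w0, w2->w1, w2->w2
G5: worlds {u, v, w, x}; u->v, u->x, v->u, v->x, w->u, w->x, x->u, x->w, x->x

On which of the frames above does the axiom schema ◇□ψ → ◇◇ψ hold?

The schema corresponds to a generalized confluence (Geach) condition: ∀x ∀y (xRy → ∃w (yRw ∧ xR²w)).
G1: fails — w0Rw4 but no w with w4Rw and w0R²w.
G2: satisfies the condition.
G3: fails — w1Rw0 but no w with w0Rw and w1R²w.
G4: satisfies the condition.
G5: satisfies the condition.

G2, G4, G5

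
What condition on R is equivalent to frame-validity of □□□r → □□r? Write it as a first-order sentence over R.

This is a Sahlqvist (Geach-type) schema ◇^0□^3r → □^2◇^0r.
Minimal-valuation argument: fix x; take any y with xR^0y and any z with xR^2z. Set V(r) to the set of worlds R-reachable from y in exactly 3 steps. Then □^3r holds at y, so the antecedent holds at x; validity forces ◇^0r at z, giving a w with zR^0w and yR^3w.
First-order correspondent: ∀x ∀z (xR²z → ∃w (xR³w ∧ z = w)).

∀x ∀z (xR²z → ∃w (xR³w ∧ z = w))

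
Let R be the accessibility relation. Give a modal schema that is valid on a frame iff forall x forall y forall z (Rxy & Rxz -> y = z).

◇s → □s

A defining formula is ◇s → □s (the CD axiom).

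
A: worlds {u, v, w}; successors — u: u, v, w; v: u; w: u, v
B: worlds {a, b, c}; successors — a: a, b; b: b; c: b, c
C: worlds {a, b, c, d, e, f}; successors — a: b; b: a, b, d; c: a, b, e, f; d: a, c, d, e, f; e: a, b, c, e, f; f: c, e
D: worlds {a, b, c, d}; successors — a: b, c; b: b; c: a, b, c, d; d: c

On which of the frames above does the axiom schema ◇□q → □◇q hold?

A, B

The schema corresponds to convergence: ∀x ∀y ∀z (Rxy ∧ Rxz → ∃w (Ryw ∧ Rzw)).
A: holds.
B: holds.
C: fails — Rbd and Rba but d and a have no common successor.
D: fails — Rcd and Rcb but d and b have no common successor.
Valid on: A, B.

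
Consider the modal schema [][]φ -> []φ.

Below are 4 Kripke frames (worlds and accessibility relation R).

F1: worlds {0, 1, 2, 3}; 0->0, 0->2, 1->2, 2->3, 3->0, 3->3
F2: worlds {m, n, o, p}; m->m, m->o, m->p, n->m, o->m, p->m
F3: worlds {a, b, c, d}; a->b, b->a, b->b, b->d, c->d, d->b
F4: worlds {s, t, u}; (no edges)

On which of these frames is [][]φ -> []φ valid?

This is the axiom for density; its first-order frame correspondent is forall x forall y (Rxy -> exists z (Rxz & Rzy)).
F1: fails — R12 but no z with R1z and Rz2.
F2: satisfies the condition.
F3: fails — Rcd but no z with Rcz and Rzd.
F4: satisfies the condition.
Valid on: F2, F4.

F2, F4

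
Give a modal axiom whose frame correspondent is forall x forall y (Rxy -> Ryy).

□(□s → s)

This is shift-reflexivity; the standard corresponding axiom is T□: □(□s → s).
Suppose □(□s→s) is valid. Take Rxy and set V(s)={w : Ryw}. Then at y, □s holds; since □(□s→s) at x, □s→s at y, so s at y, i.e. Ryy.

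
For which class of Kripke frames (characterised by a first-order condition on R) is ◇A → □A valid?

partial functionality

Suppose ◇A→□A is valid. Take Rxy, Rxz and set V(A)={y}. Then ◇A at x, so □A at x, so A at z, i.e. z=y.
Conversely, on a frame with partial functionality the schema holds at every world under every valuation.
So the correspondent is partial functionality.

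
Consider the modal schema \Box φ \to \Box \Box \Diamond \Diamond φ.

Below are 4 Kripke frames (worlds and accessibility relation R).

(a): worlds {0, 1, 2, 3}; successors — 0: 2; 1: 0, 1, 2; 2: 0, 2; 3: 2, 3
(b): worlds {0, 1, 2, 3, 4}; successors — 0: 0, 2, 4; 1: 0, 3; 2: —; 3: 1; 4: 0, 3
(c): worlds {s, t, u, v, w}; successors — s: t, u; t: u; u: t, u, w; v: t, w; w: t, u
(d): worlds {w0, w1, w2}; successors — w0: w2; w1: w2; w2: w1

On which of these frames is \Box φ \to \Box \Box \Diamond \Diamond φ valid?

(a), (c)

This is the axiom for a generalized confluence (Geach) condition; its first-order frame correspondent is \forall x \forall z (x R^2 z \to \exists w (xRw \wedge z R^2 w)).
(a): satisfies the condition.
(b): fails — 0R²2 but no w with 0Rw and 2R²w.
(c): satisfies the condition.
(d): fails — w0R²w1 but no w with w0Rw and w1R²w.
Valid on: (a), (c).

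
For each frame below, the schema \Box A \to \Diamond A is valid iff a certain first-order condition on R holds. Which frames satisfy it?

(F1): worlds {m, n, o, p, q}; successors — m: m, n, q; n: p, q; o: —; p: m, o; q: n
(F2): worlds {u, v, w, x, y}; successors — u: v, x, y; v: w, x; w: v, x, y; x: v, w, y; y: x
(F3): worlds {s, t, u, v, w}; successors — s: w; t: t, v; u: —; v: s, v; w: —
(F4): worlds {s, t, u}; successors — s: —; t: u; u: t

(F2)

This is the axiom for seriality; its first-order frame correspondent is \forall x \exists y Rxy.
(F1): fails — world o has no successor.
(F2): holds.
(F3): fails — world u has no successor.
(F4): fails — world s has no successor.
Valid on: (F2).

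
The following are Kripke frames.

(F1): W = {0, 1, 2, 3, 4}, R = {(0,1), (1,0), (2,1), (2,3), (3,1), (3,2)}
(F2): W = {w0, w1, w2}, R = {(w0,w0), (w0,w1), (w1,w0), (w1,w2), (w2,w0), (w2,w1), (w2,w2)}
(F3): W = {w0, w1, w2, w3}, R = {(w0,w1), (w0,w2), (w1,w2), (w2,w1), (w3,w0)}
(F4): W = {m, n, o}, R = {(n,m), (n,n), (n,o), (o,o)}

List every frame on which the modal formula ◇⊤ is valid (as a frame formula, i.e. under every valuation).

The schema corresponds to seriality: ∀x ∃y Rxy.
(F1): fails — world 4 has no successor.
(F2): ✓.
(F3): ✓.
(F4): fails — world m has no successor.
Valid on: (F2), (F3).

(F2), (F3)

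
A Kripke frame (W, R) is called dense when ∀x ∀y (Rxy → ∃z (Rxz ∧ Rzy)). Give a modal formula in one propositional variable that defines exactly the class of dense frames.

□□ψ → □ψ

The condition is density. The C4 schema □□ψ → □ψ defines it.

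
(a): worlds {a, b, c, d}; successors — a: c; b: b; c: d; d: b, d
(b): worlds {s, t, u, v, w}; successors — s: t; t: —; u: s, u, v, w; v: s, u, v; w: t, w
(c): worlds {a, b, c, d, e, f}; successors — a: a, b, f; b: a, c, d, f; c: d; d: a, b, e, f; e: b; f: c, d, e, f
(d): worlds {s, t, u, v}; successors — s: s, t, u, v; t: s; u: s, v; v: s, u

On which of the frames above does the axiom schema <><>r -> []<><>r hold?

(d)

Frame correspondent (Sahlqvist): forall x forall y forall z ((x R^2 y & xRz) -> exists w (y = w & z R^2 w)) — i.e. a generalized confluence (Geach) condition.
(a): fails — dR²d, dRb but no w with d=w and bR²w.
(b): fails — uR²s, uRs but no w* with s=w* and sR²w*.
(c): fails — bR²c, bRc but no w with c=w and cR²w.
(d): holds.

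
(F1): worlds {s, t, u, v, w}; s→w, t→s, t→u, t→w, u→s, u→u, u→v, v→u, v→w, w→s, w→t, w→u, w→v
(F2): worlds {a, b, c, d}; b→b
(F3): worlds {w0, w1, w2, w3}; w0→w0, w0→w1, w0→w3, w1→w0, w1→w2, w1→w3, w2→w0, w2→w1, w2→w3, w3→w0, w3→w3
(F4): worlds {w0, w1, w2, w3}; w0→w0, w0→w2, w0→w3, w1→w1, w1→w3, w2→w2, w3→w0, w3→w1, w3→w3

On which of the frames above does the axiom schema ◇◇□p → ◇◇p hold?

(F2), (F3), (F4)

The schema corresponds to a generalized confluence (Geach) condition: ∀x ∀y (xR²y → ∃w (yRw ∧ xR²w)).
(F1): fails — sR²s but no w* with sRw* and sR²w*.
(F2): condition met.
(F3): condition met.
(F4): condition met.
Valid on: (F2), (F3), (F4).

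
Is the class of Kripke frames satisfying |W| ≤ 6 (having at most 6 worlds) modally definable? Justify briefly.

No

If a class were modally definable it would be closed under disjoint unions (Goldblatt–Thomason).
Any modal formula valid on each of 7 disjoint one-world frames is valid on their disjoint union (validity is preserved under disjoint unions). Each one-world frame has |W|=1≤6, but the union has |W|=7.
So no modal formula (or set of formulas) defines exactly the |W|≤6 frames.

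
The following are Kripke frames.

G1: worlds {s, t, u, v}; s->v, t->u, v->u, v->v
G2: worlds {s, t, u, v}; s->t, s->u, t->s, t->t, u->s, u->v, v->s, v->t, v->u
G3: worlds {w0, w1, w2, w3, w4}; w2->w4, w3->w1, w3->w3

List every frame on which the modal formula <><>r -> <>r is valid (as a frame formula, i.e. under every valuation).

G3

Frame correspondent (Sahlqvist): forall x forall y forall z (Rxy & Ryz -> Rxz) — i.e. transitivity.
G1: fails — Rsv and Rvu but not Rsu.
G2: fails — Ruv and Rvt but not Rut.
G3: satisfies the condition.
Valid on: G3.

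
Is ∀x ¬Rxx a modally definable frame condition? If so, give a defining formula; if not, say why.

Not modally definable

Modal frame validity is preserved under surjective bounded morphisms.
The 5-cycle (worlds s,t,u,v,w with s→t→u→v→w→s) is irreflexive, and the map sending every world to a single reflexive point • is a surjective bounded morphism (forth: every edge maps to (•,•); back: every world has a successor). So any modal formula valid on the 5-cycle is also valid on the reflexive point, which is not irreflexive.
So the class is not modally definable.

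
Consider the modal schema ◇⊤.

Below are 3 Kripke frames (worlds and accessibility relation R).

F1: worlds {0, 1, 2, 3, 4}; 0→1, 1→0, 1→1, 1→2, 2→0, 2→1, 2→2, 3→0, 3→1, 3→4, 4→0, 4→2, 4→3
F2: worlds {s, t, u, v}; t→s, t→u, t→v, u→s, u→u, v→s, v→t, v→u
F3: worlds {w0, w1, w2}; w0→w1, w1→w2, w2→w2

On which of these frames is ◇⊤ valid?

F1, F3

Frame correspondent (Sahlqvist): ∀x ∃y Rxy — i.e. seriality.
F1: ✓.
F2: fails — world s has no successor.
F3: ✓.
Valid on: F1, F3.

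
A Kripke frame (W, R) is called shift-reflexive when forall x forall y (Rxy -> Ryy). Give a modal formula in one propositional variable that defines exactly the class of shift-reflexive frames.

□(□q → q)

A defining formula is □(□q → q) (the T□ axiom).
Suppose □(□q→q) is valid. Take Rxy and set V(q)={w : Ryw}. Then at y, □q holds; since □(□q→q) at x, □q→q at y, so q at y, i.e. Ryy.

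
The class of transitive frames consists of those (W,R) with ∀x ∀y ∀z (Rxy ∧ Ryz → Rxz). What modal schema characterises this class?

□p → □□p

This is transitivity; the standard corresponding axiom is 4: □p → □□p.
Suppose □p→□□p is valid. Take Rxy, Ryz and set V(p)={w : Rxw}. Then □p at x, so □□p at x, so □p at y, so p at z, i.e. Rxz.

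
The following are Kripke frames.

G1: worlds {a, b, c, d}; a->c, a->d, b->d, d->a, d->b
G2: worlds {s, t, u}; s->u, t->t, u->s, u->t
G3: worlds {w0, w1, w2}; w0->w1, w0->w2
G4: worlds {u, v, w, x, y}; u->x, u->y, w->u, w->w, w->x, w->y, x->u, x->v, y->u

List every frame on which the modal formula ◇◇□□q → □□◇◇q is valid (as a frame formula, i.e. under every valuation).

This is the axiom for a generalized confluence (Geach) condition; its first-order frame correspondent is ∀x ∀y ∀z ((xR²y ∧ xR²z) → ∃w (yR²w ∧ zR²w)).
G1: fails — dR²c, dR²c but no w with cR²w and cR²w.
G2: satisfies the condition.
G3: satisfies the condition.
G4: fails — uR²u, uR²v but no t with uR²t and vR²t.

G2, G3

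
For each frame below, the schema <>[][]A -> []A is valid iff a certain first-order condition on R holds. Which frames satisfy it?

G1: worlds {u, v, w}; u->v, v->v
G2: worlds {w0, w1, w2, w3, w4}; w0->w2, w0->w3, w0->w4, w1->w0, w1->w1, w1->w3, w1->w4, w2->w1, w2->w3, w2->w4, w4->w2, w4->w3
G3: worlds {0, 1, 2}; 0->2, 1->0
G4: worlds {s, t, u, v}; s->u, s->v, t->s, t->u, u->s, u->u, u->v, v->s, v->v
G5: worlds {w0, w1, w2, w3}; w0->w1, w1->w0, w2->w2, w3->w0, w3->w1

G1, G4

Frame correspondent (Sahlqvist): forall x forall y forall z ((xRy & xRz) -> exists w (y R^2 w & z = w)) — i.e. a generalized confluence (Geach) condition.
G1: holds.
G2: fails — w0Rw3, w0Rw2 but no w with w3R²w and w2=w.
G3: fails — 0R2, 0R2 but no w with 2R²w and 2=w.
G4: holds.
G5: fails — w3Rw0, w3Rw1 but no w with w0R²w and w1=w.
Valid on: G1, G4.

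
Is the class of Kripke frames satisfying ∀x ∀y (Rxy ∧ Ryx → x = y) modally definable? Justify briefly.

Not modally definable

If a class were modally definable it would be closed under surjective bounded morphisms (Goldblatt–Thomason).
The 6-cycle (worlds 0,1,2,3,4,5 with 0→1→2→3→4→5→0) is antisymmetric. Sending even-indexed worlds to a and odd-indexed worlds to b is a surjective bounded morphism onto the two-world frame with a↔b, which is not antisymmetric.
Hence antisymmetry is not modally definable.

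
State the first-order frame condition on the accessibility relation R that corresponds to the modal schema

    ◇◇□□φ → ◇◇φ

∀x ∀y (xR²y → ∃w (yR²w ∧ xR²w))

This is a Sahlqvist (Geach-type) schema ◇^2□^2φ → □^0◇^2φ.
Minimal-valuation argument: fix x; take any y with xR^2y and any z with xR^0z. Set V(φ) to the set of worlds R-reachable from y in exactly 2 steps. Then □^2φ holds at y, so the antecedent holds at x; validity forces ◇^2φ at z, giving a w with zR^2w and yR^2w.
First-order correspondent: ∀x ∀y (xR²y → ∃w (yR²w ∧ xR²w)).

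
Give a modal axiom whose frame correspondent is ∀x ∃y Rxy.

This is seriality; the standard corresponding axiom is D: □ψ → ◇ψ.

□ψ → ◇ψ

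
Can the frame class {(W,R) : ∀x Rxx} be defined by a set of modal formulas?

Yes, by □r → r

The condition is reflexivity. A defining modal formula is □r → r.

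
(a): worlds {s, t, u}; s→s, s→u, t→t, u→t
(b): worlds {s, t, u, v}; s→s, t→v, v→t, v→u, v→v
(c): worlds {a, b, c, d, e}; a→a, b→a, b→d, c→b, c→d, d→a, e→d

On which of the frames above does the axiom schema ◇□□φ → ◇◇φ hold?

This is the axiom for a generalized confluence (Geach) condition; its first-order frame correspondent is ∀x ∀y (xRy → ∃w (yR²w ∧ xR²w)).
(a): satisfies the condition.
(b): fails — vRu but no w with uR²w and vR²w.
(c): satisfies the condition.
Valid on: (a), (c).

(a), (c)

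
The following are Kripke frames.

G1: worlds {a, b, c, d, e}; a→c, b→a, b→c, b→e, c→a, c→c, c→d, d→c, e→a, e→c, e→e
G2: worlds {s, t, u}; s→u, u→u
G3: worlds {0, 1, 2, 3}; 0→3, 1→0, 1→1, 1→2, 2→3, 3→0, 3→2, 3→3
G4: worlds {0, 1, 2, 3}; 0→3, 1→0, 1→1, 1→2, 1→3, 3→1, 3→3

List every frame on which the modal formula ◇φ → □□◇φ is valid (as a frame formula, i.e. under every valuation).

Frame correspondent (Sahlqvist): ∀x ∀y ∀z ((xRy ∧ xR²z) → ∃w (y = w ∧ zRw)) — i.e. a generalized confluence (Geach) condition.
G1: fails — bRa, bR²a but no w with a=w and aRw.
G2: satisfies the condition.
G3: fails — 1R0, 1R²0 but no w with 0=w and 0Rw.
G4: fails — 1R0, 1R²0 but no w with 0=w and 0Rw.

G2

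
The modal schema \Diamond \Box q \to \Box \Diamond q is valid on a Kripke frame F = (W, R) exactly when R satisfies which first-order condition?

convergence

Suppose ◇□q→□◇q is valid. Take Rxy, Rxz and set V(q)={w : Ryw}. Then □q at y so ◇□q at x, so □◇q at x, so ◇q at z, giving w with Rzw and Ryw.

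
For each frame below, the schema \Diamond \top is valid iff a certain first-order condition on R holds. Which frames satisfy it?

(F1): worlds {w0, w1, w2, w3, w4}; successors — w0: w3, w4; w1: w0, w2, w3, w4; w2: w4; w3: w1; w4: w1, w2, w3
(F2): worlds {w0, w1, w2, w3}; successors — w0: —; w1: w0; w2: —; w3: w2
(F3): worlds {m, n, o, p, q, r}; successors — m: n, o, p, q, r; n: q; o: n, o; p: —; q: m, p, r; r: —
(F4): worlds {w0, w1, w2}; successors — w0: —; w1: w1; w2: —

(F1)

Frame correspondent (Sahlqvist): \forall x \exists y Rxy — i.e. seriality.
(F1): condition met.
(F2): fails — world w0 has no successor.
(F3): fails — world p has no successor.
(F4): fails — world w0 has no successor.
Valid on: (F1).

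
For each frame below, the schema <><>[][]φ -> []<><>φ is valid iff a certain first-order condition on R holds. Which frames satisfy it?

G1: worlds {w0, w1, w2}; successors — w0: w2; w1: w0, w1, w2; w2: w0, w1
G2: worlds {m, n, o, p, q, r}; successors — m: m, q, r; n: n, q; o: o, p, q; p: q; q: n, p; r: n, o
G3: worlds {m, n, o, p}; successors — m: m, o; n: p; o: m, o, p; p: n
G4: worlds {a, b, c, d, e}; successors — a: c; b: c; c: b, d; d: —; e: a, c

G1, G2

This is the axiom for a generalized confluence (Geach) condition; its first-order frame correspondent is forall x forall y forall z ((x R^2 y & xRz) -> exists w (y R^2 w & z R^2 w)).
G1: holds.
G2: holds.
G3: fails — nR²n, nRp but no w with nR²w and pR²w.
G4: fails — aR²b, aRc but no w with bR²w and cR²w.
Valid on: G1, G2.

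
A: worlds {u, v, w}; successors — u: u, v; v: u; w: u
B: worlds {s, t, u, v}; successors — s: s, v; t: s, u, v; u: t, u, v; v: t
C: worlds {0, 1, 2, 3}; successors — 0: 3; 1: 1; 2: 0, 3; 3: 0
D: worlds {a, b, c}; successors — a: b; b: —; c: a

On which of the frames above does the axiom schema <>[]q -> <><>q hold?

The schema corresponds to a generalized confluence (Geach) condition: forall x forall y (xRy -> exists w (yRw & x R^2 w)).
A: condition met.
B: condition met.
C: condition met.
D: fails — aRb but no w with bRw and aR²w.
Valid on: A, B, C.

A, B, C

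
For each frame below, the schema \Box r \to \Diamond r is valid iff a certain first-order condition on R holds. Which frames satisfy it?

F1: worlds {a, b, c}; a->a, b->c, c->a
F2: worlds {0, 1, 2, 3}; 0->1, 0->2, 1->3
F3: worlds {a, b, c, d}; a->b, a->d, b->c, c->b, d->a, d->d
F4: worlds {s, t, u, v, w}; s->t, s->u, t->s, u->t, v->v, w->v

Frame correspondent (Sahlqvist): \forall x \exists y Rxy — i.e. seriality.
F1: satisfies the condition.
F2: fails — world 2 has no successor.
F3: satisfies the condition.
F4: satisfies the condition.
Valid on: F1, F3, F4.

F1, F3, F4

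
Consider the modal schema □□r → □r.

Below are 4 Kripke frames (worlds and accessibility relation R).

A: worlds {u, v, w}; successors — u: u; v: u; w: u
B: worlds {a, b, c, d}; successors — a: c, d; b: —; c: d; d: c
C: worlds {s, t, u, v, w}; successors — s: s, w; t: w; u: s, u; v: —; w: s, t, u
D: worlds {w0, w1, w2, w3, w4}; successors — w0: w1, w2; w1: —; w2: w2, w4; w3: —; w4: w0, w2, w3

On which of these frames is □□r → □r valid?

The schema corresponds to density: ∀x ∀y (Rxy → ∃z (Rxz ∧ Rzy)).
A: holds.
B: fails — Rcd but no z with Rcz and Rzd.
C: fails — Rwt but no z with Rwz and Rzt.
D: fails — Rw4w0 but no z with Rw4z and Rzw0.

A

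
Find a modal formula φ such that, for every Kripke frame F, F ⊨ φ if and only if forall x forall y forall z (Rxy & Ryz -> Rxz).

The condition is transitivity. The 4 schema □ψ → □□ψ defines it.
Suppose □ψ→□□ψ is valid. Take Rxy, Ryz and set V(ψ)={w : Rxw}. Then □ψ at x, so □□ψ at x, so □ψ at y, so ψ at z, i.e. Rxz.

□ψ → □□ψ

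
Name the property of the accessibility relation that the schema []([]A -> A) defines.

shift-reflexivity

Suppose □(□A→A) is valid. Take Rxy and set V(A)={w : Ryw}. Then at y, □A holds; since □(□A→A) at x, □A→A at y, so A at y, i.e. Ryy.
Conversely, on a frame with shift-reflexivity the schema holds at every world under every valuation.
So the correspondent is shift-reflexivity.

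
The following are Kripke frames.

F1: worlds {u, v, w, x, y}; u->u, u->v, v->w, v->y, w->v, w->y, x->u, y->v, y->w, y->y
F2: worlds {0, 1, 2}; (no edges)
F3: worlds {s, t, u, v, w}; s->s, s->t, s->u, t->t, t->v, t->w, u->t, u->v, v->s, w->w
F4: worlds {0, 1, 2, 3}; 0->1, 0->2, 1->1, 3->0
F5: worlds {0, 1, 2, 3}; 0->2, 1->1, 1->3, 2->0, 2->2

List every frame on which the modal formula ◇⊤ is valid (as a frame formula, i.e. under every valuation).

Frame correspondent (Sahlqvist): ∀x ∃y Rxy — i.e. seriality.
F1: satisfies the condition.
F2: fails — world 0 has no successor.
F3: satisfies the condition.
F4: fails — world 2 has no successor.
F5: fails — world 3 has no successor.
Valid on: F1, F3.

F1, F3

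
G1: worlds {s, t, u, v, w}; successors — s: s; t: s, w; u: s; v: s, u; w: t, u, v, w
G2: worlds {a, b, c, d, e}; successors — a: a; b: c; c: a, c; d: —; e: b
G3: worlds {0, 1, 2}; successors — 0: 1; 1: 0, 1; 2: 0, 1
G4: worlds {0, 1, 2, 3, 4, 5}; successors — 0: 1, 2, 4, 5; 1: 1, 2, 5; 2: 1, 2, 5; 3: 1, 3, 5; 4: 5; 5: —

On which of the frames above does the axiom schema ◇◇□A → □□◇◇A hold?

The schema corresponds to a generalized confluence (Geach) condition: ∀x ∀y ∀z ((xR²y ∧ xR²z) → ∃w (yRw ∧ zR²w)).
G1: fails — tR²w, tR²s but no w* with wRw* and sR²w*.
G2: condition met.
G3: condition met.
G4: fails — 0R²1, 0R²5 but no w with 1Rw and 5R²w.

G2, G3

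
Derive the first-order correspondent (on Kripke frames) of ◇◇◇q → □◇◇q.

∀x ∀y ∀z ((xR³y ∧ xRz) → ∃w (y = w ∧ zR²w))

This is a Sahlqvist (Geach-type) schema ◇^3□^0q → □^1◇^2q.
Minimal-valuation argument: fix x; take any y with xR^3y and any z with xR^1z. Set V(q) to the set of worlds R-reachable from y in exactly 0 steps. Then □^0q holds at y, so the antecedent holds at x; validity forces ◇^2q at z, giving a w with zR^2w and yR^0w.
First-order correspondent: ∀x ∀y ∀z ((xR³y ∧ xRz) → ∃w (y = w ∧ zR²w)).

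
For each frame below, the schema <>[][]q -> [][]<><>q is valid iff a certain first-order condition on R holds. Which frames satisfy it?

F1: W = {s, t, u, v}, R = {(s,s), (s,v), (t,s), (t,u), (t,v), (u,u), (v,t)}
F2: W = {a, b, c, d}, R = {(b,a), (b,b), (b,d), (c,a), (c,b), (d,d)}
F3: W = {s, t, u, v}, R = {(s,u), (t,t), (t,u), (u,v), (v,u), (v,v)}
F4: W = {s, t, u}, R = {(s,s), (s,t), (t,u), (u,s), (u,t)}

Frame correspondent (Sahlqvist): forall x forall y forall z ((xRy & x R^2 z) -> exists w (y R^2 w & z R^2 w)) — i.e. a generalized confluence (Geach) condition.
F1: fails — tRs, tR²u but no w with sR²w and uR²w.
F2: fails — bRa, bR²a but no w with aR²w and aR²w.
F3: holds.
F4: holds.
Valid on: F3, F4.

F3, F4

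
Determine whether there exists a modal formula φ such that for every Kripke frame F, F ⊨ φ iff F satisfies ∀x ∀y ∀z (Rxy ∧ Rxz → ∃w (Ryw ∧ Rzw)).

This is a Sahlqvist condition; the .2 axiom ◇□r → □◇r defines it.
Suppose ◇□r→□◇r is valid. Take Rxy, Rxz and set V(r)={w : Ryw}. Then □r at y so ◇□r at x, so □◇r at x, so ◇r at z, giving w with Rzw and Ryw.

Definable; ◇□r → □◇r defines it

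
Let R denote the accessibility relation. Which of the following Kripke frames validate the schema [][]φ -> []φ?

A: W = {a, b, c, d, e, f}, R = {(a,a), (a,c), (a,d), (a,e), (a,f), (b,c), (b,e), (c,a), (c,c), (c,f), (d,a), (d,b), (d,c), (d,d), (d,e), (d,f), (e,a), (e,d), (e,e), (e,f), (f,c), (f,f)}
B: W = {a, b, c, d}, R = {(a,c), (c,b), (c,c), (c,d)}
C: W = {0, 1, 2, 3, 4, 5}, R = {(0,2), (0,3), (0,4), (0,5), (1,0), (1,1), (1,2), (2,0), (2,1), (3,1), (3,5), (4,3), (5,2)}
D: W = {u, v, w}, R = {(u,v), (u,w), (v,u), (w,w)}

A, B

The schema corresponds to density: forall x forall y (Rxy -> exists z (Rxz & Rzy)).
A: condition met.
B: condition met.
C: fails — R04 but no z with R0z and Rz4.
D: fails — Ruv but no z with Ruz and Rzv.
Valid on: A, B.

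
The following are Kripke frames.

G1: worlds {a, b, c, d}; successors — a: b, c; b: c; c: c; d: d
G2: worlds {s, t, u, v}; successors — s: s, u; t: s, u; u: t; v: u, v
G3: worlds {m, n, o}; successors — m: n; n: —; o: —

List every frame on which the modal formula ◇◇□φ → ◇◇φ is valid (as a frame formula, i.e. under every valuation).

The schema corresponds to a generalized confluence (Geach) condition: ∀x ∀y (xR²y → ∃w (yRw ∧ xR²w)).
G1: ✓.
G2: fails — uR²u but no w with uRw and uR²w.
G3: ✓.

G1, G3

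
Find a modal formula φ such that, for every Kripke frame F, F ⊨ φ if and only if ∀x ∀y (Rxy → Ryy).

This is shift-reflexivity; the standard corresponding axiom is T□: □(□q → q).

□(□q → q)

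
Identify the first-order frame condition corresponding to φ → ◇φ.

This is frame-equivalent to □φ → φ (substitute ¬φ for φ and contrapose).
Suppose □φ→φ is valid. At any x set V(φ)={w : Rxw}. Then □φ holds at x, so φ holds at x, i.e. Rxx.

reflexivity: ∀x Rxx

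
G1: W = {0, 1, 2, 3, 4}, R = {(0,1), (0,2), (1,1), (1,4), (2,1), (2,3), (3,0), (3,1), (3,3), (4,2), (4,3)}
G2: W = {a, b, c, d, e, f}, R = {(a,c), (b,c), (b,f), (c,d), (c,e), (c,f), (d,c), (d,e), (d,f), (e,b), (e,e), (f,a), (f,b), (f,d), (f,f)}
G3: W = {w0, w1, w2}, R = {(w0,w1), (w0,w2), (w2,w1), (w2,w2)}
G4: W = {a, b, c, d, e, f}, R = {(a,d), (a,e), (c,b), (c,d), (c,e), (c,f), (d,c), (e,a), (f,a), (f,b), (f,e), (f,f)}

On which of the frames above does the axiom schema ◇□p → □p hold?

none

The schema corresponds to the Euclidean property: ∀x ∀y ∀z (Rxy ∧ Rxz → Ryz).
G1: fails — R02 and R02 but not R22.
G2: fails — Rac and Rac but not Rcc.
G3: fails — Rw0w1 and Rw0w1 but not Rw1w1.
G4: fails — Rae and Rae but not Ree.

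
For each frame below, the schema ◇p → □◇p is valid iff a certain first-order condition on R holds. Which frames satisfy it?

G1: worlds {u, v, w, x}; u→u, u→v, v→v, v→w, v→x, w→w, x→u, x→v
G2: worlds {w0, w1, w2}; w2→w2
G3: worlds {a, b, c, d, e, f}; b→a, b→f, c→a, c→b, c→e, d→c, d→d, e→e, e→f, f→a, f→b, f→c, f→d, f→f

Frame correspondent (Sahlqvist): ∀x ∀y ∀z (Rxy ∧ Rxz → Ryz) — i.e. the Euclidean property.
G1: fails — Ruv and Ruu but not Rvu.
G2: condition met.
G3: fails — Rba and Rbf but not Raf.

G2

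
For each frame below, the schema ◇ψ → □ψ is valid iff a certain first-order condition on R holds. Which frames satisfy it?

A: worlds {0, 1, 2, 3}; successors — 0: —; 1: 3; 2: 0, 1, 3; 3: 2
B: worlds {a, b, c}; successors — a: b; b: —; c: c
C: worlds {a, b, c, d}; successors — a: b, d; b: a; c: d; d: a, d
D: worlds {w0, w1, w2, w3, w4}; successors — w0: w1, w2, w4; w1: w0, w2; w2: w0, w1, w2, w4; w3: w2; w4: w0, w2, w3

B

Frame correspondent (Sahlqvist): ∀x ∀y ∀z (Rxy ∧ Rxz → y = z) — i.e. partial functionality.
A: fails — 2 sees both 0 and 1.
B: holds.
C: fails — a sees both b and d.
D: fails — w0 sees both w1 and w2.
Valid on: B.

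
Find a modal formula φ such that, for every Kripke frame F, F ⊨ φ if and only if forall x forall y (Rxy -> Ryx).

p → □◇p

The condition is symmetry. The B schema p → □◇p defines it.
Suppose p→□◇p is valid. Take Rxy and set V(p)={x}. Then p at x, so □◇p at x, so ◇p at y, so some z with Ryz has p; z=x, i.e. Ryx.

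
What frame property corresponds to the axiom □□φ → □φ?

Suppose □□φ→□φ is valid. Take Rxy and set V(φ)={w : xR²w}. Then □□φ at x, so □φ at x, so φ at y, i.e. ∃z(Rxz∧Rzy).

density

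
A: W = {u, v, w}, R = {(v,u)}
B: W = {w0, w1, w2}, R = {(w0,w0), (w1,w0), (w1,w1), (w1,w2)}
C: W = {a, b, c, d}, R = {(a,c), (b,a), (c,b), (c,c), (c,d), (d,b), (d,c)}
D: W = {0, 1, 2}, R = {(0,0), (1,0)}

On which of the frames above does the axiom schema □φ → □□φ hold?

A, B, D

Frame correspondent (Sahlqvist): ∀x ∀y ∀z (Rxy ∧ Ryz → Rxz) — i.e. transitivity.
A: holds.
B: holds.
C: fails — Rdc and Rcd but not Rdd.
D: holds.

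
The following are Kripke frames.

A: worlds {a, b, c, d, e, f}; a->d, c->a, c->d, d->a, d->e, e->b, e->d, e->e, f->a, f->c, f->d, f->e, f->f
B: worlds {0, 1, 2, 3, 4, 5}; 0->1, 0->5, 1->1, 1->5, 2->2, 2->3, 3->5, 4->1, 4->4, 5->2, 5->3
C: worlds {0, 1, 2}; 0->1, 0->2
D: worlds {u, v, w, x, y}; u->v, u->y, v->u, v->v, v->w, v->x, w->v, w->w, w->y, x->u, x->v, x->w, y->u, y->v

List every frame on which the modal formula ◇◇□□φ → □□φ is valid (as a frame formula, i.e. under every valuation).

Frame correspondent (Sahlqvist): ∀x ∀y ∀z ((xR²y ∧ xR²z) → ∃w (yR²w ∧ z = w)) — i.e. a generalized confluence (Geach) condition.
A: fails — cR²a, cR²d but no w with aR²w and d=w.
B: fails — 0R²2, 0R²1 but no w with 2R²w and 1=w.
C: holds.
D: fails — vR²u, vR²y but no t with uR²t and y=t.

C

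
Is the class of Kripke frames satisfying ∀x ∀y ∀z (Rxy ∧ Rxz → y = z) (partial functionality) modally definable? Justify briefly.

Yes, by ◇p → □p

The condition is partial functionality. A defining modal formula is ◇p → □p.
Suppose ◇p→□p is valid. Take Rxy, Rxz and set V(p)={y}. Then ◇p at x, so □p at x, so p at z, i.e. z=y.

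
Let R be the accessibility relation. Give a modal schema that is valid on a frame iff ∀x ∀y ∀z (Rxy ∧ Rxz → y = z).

◇s → □s

A defining formula is ◇s → □s (the CD axiom).
Suppose ◇s→□s is valid. Take Rxy, Rxz and set V(s)={y}. Then ◇s at x, so □s at x, so s at z, i.e. z=y.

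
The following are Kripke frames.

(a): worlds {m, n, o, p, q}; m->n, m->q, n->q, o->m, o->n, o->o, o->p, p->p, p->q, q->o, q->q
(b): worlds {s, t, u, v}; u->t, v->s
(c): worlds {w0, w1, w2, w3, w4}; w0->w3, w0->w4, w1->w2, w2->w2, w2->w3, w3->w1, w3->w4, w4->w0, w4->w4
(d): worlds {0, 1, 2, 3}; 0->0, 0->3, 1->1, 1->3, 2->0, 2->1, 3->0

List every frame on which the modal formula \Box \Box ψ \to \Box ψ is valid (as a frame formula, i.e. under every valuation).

Frame correspondent (Sahlqvist): \forall x \forall y (Rxy \to \exists z (Rxz \wedge Rzy)) — i.e. density.
(a): fails — Rmn but no z with Rmz and Rzn.
(b): fails — Rvs but no z with Rvz and Rzs.
(c): fails — Rw3w1 but no z with Rw3z and Rzw1.
(d): satisfies the condition.
Valid on: (d).

(d)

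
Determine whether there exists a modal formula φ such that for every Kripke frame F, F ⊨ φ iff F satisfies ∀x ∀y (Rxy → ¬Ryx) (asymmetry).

Modal frame validity is preserved under surjective bounded morphisms.
The 3-cycle (worlds 0,1,2 with 0→1→2→0) is asymmetric. Mapping every world to a single reflexive point • is a surjective bounded morphism, and the reflexive point is not asymmetric (R•• but asymmetry requires ¬R••).
Hence asymmetry is not modally definable.

Not modally definable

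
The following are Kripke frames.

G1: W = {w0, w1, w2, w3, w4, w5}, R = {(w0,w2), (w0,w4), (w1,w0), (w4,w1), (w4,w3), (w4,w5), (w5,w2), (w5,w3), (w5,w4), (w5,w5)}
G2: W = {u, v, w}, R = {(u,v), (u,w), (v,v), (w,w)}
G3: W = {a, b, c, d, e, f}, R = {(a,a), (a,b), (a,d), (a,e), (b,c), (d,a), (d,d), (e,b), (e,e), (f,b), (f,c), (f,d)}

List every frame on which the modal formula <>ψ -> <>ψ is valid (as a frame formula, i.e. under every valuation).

The schema corresponds to a generalized confluence (Geach) condition: forall x forall y (xRy -> exists w (y = w & xRw)).
G1: condition met.
G2: condition met.
G3: condition met.
Valid on: G1, G2, G3.

G1, G2, G3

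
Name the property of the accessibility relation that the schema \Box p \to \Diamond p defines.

seriality: \forall x \exists y Rxy

Suppose □p→◇p is valid. At any x set V(p)=W. Then □p at x, so ◇p at x, so x has a successor.
Conversely, on a frame with seriality the schema holds at every world under every valuation.
Frame condition: \forall x \exists y Rxy.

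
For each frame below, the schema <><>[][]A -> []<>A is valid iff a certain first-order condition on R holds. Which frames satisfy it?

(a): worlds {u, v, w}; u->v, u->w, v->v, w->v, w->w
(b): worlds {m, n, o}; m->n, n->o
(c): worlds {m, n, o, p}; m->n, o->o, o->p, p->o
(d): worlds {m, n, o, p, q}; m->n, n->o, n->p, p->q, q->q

This is the axiom for a generalized confluence (Geach) condition; its first-order frame correspondent is forall x forall y forall z ((x R^2 y & xRz) -> exists w (y R^2 w & zRw)).
(a): holds.
(b): fails — mR²o, mRn but no w with oR²w and nRw.
(c): holds.
(d): fails — mR²o, mRn but no w with oR²w and nRw.
Valid on: (a), (c).

(a), (c)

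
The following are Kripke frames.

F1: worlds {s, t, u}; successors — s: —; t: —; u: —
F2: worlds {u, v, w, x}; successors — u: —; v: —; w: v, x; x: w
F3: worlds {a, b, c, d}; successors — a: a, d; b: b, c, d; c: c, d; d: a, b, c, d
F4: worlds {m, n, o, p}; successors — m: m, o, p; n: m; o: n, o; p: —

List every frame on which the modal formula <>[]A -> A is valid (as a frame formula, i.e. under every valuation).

F1

This is the axiom for symmetry; its first-order frame correspondent is forall x forall y (Rxy -> Ryx).
F1: ✓.
F2: fails — Rwv but not Rvw.
F3: fails — Rbc but not Rcb.
F4: fails — Ron but not Rno.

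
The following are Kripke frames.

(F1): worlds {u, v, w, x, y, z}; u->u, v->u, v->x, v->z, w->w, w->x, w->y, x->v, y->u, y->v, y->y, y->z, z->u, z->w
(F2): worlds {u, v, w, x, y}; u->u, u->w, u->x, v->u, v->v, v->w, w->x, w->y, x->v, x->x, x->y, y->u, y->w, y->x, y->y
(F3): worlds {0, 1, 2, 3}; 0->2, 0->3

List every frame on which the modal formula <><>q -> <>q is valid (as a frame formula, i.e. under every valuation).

This is the axiom for transitivity; its first-order frame correspondent is forall x forall y forall z (Rxy & Ryz -> Rxz).
(F1): fails — Rvz and Rzw but not Rvw.
(F2): fails — Ryx and Rxv but not Ryv.
(F3): condition met.
Valid on: (F3).

(F3)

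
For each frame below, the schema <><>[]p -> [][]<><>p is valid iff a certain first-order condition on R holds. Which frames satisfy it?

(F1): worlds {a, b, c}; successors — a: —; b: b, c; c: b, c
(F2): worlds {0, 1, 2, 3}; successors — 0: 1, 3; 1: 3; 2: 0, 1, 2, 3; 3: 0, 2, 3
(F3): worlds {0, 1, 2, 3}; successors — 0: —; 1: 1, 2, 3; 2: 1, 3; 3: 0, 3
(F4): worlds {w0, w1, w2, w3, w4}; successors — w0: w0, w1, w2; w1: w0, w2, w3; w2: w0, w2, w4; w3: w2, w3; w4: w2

The schema corresponds to a generalized confluence (Geach) condition: forall x forall y forall z ((x R^2 y & x R^2 z) -> exists w (yRw & z R^2 w)).
(F1): ✓.
(F2): ✓.
(F3): fails — 1R²0, 1R²0 but no w with 0Rw and 0R²w.
(F4): ✓.
Valid on: (F1), (F2), (F4).

(F1), (F2), (F4)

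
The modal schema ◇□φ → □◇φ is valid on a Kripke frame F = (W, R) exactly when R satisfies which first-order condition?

Convergence

Suppose ◇□φ→□◇φ is valid. Take Rxy, Rxz and set V(φ)={w : Ryw}. Then □φ at y so ◇□φ at x, so □◇φ at x, so ◇φ at z, giving w with Rzw and Ryw.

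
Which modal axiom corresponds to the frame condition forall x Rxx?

□ψ → ψ

The condition is reflexivity. The T schema □ψ → ψ defines it.
Suppose □ψ→ψ is valid. At any x set V(ψ)={w : Rxw}. Then □ψ holds at x, so ψ holds at x, i.e. Rxx.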